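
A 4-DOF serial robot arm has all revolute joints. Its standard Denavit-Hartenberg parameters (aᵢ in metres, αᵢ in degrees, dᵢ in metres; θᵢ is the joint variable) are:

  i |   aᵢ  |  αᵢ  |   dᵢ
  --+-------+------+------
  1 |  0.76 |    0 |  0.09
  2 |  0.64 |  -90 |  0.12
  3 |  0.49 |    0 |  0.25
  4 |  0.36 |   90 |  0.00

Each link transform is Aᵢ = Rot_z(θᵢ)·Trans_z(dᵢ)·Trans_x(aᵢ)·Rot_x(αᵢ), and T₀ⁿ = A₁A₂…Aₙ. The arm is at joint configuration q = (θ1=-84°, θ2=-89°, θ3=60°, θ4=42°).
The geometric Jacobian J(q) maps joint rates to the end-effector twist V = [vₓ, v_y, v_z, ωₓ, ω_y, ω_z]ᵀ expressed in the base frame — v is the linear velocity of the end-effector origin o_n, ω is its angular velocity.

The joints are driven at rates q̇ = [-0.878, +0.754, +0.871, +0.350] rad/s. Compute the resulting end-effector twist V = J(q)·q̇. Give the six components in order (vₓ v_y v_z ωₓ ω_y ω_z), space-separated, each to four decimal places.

0.0870 0.1236 -0.1220 0.1488 -1.2119 -0.1240

o_n = [-0.6942, -1.1027, -0.5665]
J₁: ẑ×o_n = [1.1027, -0.6942, 0.0000], ω = ẑ
J2: z=[0.0000, 0.0000, 1.0000] o=[0.0794, -0.7558, 0.0900] → [0.3469, -0.7736, 0.0000, 0.0000, 0.0000, 1.0000]
J3: z=[0.1219, -0.9925, 0.0000] o=[-0.5558, -0.8338, 0.2100] → [0.7707, 0.0946, -0.1702, 0.1219, -0.9925, 0.0000]
J4: z=[0.1219, -0.9925, 0.0000] o=[-0.7685, -1.1118, -0.2144] → [0.3495, 0.0429, 0.0748, 0.1219, -0.9925, 0.0000]
V = J·q̇ = [0.0870, 0.1236, -0.1220, 0.1488, -1.2119, -0.1240]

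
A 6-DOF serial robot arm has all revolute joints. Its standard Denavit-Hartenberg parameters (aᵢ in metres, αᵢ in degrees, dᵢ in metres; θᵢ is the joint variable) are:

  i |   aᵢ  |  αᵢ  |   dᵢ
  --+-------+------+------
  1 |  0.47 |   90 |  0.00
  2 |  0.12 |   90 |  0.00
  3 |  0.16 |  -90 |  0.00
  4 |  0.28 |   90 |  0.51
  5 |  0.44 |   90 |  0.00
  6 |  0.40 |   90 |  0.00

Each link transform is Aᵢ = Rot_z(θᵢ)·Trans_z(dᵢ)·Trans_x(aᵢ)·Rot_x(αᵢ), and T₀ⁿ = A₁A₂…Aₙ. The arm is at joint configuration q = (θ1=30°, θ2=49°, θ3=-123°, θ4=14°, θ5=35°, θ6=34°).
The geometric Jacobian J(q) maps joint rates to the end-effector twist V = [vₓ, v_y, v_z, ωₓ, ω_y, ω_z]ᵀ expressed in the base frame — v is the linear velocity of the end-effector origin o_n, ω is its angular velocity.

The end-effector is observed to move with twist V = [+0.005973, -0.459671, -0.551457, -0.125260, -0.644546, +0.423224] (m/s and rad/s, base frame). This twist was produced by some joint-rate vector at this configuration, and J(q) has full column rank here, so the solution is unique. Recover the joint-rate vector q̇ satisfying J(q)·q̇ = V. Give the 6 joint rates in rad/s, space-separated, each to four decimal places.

-0.8630 0.6090 -0.6780 0.4210 -0.5440 -0.2660

o_n = [-0.1336, 1.5863, 0.2441]
J₁: ẑ×o_n = [-1.5863, -0.1336, 0.0000], ω = ẑ
J2: z=[0.5000, -0.8660, 0.0000] o=[0.4070, 0.2350, 0.0000] → [-0.2114, -0.1221, 0.2074, 0.5000, -0.8660, 0.0000]
J3: z=[0.6536, 0.3774, -0.6561] o=[0.4752, 0.2744, 0.0906] → [0.9186, 0.2991, 1.0872, 0.6536, 0.3774, -0.6561]
J4: z=[0.2042, 0.7468, 0.6330] o=[0.3586, 0.3620, 0.0248] → [-0.6112, -0.3564, 0.6176, 0.2042, 0.7468, 0.6330]
J5: z=[0.4579, 0.4986, -0.7360] o=[0.2205, 0.8661, 0.2804] → [0.5120, 0.2772, 0.5063, 0.4579, 0.4986, -0.7360]
J6: z=[-0.6635, -0.3593, -0.6562] o=[-0.0399, 1.2132, 0.3536] → [0.2842, -0.0111, -0.2813, -0.6635, -0.3593, -0.6562]
q̇ = J⁺·V = [-0.8630, 0.6090, -0.6780, 0.4210, -0.5440, -0.2660]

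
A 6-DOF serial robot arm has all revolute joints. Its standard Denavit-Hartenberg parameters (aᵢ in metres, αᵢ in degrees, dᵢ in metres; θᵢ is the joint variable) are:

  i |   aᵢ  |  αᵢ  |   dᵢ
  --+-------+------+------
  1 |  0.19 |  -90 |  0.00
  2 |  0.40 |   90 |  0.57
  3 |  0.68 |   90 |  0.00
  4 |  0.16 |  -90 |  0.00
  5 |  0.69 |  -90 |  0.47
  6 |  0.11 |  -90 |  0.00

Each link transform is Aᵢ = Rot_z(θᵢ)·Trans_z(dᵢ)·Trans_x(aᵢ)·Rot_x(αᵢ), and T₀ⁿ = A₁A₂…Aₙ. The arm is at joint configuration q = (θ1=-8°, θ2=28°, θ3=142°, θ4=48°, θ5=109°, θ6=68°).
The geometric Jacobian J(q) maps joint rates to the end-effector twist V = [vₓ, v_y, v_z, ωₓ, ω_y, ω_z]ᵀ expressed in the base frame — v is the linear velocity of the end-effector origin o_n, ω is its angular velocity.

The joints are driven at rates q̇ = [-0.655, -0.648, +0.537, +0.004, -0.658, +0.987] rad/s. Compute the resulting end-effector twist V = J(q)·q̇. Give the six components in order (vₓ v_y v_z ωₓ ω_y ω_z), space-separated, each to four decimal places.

-0.0400 -0.2104 0.2447 -0.0751 -0.4691 -1.3261

o_n = [0.0430, 0.2397, 0.3093]
J₁: ẑ×o_n = [-0.2397, 0.0430, 0.0000], ω = ẑ
J2: z=[0.1392, 0.9903, 0.0000] o=[0.1882, -0.0264, 0.0000] → [0.3063, -0.0430, 0.1808, 0.1392, 0.9903, 0.0000]
J3: z=[0.4649, -0.0653, 0.8829] o=[0.6172, 0.4889, -0.1878] → [0.1875, -0.7381, -0.1534, 0.4649, -0.0653, 0.8829]
J4: z=[0.6480, 0.7047, -0.2890] o=[0.2070, 0.9693, 0.0638] → [-0.0379, -0.1117, -0.3572, 0.6480, 0.7047, -0.2890]
J5: z=[0.7594, -0.5688, 0.3159] o=[0.1977, 1.0371, 0.2084] → [0.1945, -0.1255, -0.6936, 0.7594, -0.5688, 0.3159]
J6: z=[0.2660, -0.1717, -0.9486] o=[0.1449, 0.2148, 0.3424] → [0.0293, 0.1055, -0.0109, 0.2660, -0.1717, -0.9486]
V = J·q̇ = [-0.0400, -0.2104, 0.2447, -0.0751, -0.4691, -1.3261]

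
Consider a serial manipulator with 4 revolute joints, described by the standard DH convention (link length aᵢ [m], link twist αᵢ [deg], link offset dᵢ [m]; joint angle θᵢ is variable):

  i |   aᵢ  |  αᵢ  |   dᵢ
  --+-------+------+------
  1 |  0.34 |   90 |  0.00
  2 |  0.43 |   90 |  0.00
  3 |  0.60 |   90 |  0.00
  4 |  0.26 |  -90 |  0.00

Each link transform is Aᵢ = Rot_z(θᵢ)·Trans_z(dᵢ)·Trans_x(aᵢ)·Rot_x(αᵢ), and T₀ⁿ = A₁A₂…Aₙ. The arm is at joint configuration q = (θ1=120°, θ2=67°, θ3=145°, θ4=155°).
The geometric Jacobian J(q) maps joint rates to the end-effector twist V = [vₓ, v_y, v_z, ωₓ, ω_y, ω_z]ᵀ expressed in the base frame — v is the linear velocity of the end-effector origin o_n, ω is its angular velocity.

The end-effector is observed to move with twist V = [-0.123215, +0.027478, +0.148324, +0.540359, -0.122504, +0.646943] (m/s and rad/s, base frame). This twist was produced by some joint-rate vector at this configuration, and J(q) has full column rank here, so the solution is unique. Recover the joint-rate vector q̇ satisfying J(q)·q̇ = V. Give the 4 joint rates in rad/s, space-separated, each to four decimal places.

0.4380 0.3420 -0.4280 0.0790

o_n = [-0.0653, 0.5310, 0.0781]
J₁: ẑ×o_n = [-0.5310, -0.0653, 0.0000], ω = ẑ
J2: z=[0.8660, 0.5000, 0.0000] o=[-0.1700, 0.2944, 0.0000] → [0.0391, -0.0677, 0.1525, 0.8660, 0.5000, 0.0000]
J3: z=[-0.4603, 0.7972, -0.3907] o=[-0.2540, 0.4400, 0.3958] → [-0.2177, -0.2200, -0.1924, -0.4603, 0.7972, -0.3907]
J4: z=[0.5973, 0.6037, 0.5280] o=[0.1401, 0.4457, -0.0566] → [0.0363, -0.1889, 0.1749, 0.5973, 0.6037, 0.5280]
q̇ = J⁺·V = [0.4380, 0.3420, -0.4280, 0.0790]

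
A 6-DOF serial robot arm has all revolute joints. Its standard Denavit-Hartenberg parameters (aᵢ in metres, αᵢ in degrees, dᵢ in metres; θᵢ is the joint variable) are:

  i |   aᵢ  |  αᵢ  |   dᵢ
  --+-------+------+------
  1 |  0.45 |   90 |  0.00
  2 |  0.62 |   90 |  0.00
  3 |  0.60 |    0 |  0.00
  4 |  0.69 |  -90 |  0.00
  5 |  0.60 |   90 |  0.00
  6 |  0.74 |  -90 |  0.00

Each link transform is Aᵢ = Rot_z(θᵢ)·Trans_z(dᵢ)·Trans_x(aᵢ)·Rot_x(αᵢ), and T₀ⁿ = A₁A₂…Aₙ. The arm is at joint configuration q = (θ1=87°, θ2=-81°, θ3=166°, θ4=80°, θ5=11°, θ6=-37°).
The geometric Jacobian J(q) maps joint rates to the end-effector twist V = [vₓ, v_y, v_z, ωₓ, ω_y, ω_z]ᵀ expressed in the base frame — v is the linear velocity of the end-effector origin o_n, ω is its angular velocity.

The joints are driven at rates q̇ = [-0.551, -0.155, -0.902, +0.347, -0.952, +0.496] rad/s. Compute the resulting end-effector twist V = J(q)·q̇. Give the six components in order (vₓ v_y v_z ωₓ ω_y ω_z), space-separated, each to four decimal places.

o_n = [-1.3441, 0.5696, 1.1469]
J₁: ẑ×o_n = [-0.5696, -1.3441, 0.0000], ω = ẑ
J2: z=[0.9986, -0.0523, 0.0000] o=[0.0236, 0.4494, 0.0000] → [-0.0600, -1.1453, 0.0484, 0.9986, -0.0523, 0.0000]
J3: z=[-0.0517, -0.9863, -0.1564] o=[0.0286, 0.5462, -0.6124] → [-1.7316, 0.3057, -1.3552, -0.0517, -0.9863, -0.1564]
J4: z=[-0.0517, -0.9863, -0.1564] o=[0.1688, 0.4477, -0.0374] → [-1.1490, 0.2979, -1.4986, -0.0517, -0.9863, -0.1564]
J5: z=[-0.3987, 0.1640, -0.9023] o=[-0.4630, 0.4368, 0.2398] → [0.2685, 1.1567, 0.0916, -0.3987, 0.1640, -0.9023]
J6: z=[-0.2255, -0.9712, -0.0769] o=[-0.9963, 0.5405, 0.4944] → [-0.6315, 0.1739, -0.3443, -0.2255, -0.9712, -0.0769]
V = J·q̇ = [0.9174, -0.2692, 0.4369, 0.1416, -0.0823, 0.3567]

0.9174 -0.2692 0.4369 0.1416 -0.0823 0.3567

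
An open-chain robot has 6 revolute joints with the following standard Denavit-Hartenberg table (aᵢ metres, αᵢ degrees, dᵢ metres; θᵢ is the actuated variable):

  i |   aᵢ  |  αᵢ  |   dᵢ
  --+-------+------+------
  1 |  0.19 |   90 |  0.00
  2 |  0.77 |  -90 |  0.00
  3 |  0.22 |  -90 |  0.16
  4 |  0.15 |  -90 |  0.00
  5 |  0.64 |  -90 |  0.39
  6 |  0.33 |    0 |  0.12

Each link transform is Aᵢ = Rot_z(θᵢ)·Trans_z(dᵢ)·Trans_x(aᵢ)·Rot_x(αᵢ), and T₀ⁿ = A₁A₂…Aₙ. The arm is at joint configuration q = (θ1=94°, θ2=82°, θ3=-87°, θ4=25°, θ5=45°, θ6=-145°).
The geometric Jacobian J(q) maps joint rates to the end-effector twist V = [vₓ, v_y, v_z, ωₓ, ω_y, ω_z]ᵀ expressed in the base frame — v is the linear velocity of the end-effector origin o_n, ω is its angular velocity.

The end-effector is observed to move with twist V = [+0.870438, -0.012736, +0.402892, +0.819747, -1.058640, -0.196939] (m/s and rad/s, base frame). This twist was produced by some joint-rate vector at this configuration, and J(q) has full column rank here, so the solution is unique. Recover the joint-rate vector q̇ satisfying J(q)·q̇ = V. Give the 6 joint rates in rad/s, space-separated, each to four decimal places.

-0.3300 0.1000 0.3720 -0.3220 -0.9500 -0.3750

o_n = [0.2359, 0.7675, 0.3641]
J₁: ẑ×o_n = [-0.7675, 0.2359, 0.0000], ω = ẑ
J2: z=[0.9976, 0.0698, 0.0000] o=[-0.0133, 0.1895, 0.0000] → [0.0254, -0.3632, 0.5591, 0.9976, 0.0698, 0.0000]
J3: z=[0.0691, -0.9879, 0.1392] o=[-0.0207, 0.2964, 0.7625] → [0.3280, 0.0632, 0.2861, 0.0691, -0.9879, 0.1392]
J4: z=[-0.0619, 0.1350, 0.9889] o=[0.2094, 0.1553, 0.7962] → [-0.6637, -0.0005, -0.0415, -0.0619, 0.1350, 0.9889]
J5: z=[-0.4834, 0.8628, -0.1480] o=[0.3404, 0.2284, 0.7944] → [-0.2914, -0.1925, -0.1705, -0.4834, 0.8628, -0.1480]
J6: z=[-0.5737, -0.4400, -0.6909] o=[0.5750, 0.7243, 0.2838] → [-0.0055, 0.2804, -0.1740, -0.5737, -0.4400, -0.6909]
q̇ = J⁺·V = [-0.3300, 0.1000, 0.3720, -0.3220, -0.9500, -0.3750]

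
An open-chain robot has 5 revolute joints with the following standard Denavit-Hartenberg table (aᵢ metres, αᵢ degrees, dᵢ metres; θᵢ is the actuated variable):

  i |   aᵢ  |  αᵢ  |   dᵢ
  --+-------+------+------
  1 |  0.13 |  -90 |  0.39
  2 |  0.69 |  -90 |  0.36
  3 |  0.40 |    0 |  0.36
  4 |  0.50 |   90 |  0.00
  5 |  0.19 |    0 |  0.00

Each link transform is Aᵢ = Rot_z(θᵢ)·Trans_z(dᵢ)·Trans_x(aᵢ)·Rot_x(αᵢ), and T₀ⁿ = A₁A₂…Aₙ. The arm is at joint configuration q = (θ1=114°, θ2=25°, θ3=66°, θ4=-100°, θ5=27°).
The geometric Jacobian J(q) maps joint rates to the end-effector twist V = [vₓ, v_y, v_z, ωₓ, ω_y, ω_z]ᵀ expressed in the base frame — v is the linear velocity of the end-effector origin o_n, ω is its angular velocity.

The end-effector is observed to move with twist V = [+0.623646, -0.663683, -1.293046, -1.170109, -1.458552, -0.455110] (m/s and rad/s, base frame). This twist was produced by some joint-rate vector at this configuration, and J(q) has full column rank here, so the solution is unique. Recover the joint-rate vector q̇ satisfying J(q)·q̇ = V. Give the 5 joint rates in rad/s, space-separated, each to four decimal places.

o_n = [-0.8320, 0.9618, -0.6093]
J₁: ẑ×o_n = [-0.9618, -0.8320, 0.0000], ω = ẑ
J2: z=[-0.9135, -0.4067, 0.0000] o=[-0.0529, 0.1188, 0.3900] → [0.4065, -0.9129, -1.0871, -0.9135, -0.4067, 0.0000]
J3: z=[0.1719, -0.3861, -0.9063] o=[-0.6361, 0.5436, 0.0984] → [0.6523, 0.2992, -0.0037, 0.1719, -0.3861, -0.9063]
J4: z=[0.1719, -0.3861, -0.9063] o=[-0.3004, 0.6880, -0.2966] → [0.3689, 0.5356, -0.1582, 0.1719, -0.3861, -0.9063]
J5: z=[-0.5512, -0.8002, 0.2363] o=[-0.7086, 0.9174, -0.4718] → [0.0995, -0.1049, -0.1232, -0.5512, -0.8002, 0.2363]
q̇ = J⁺·V = [0.2610, 0.9600, 0.0960, 0.9150, 0.8470]

0.2610 0.9600 0.0960 0.9150 0.8470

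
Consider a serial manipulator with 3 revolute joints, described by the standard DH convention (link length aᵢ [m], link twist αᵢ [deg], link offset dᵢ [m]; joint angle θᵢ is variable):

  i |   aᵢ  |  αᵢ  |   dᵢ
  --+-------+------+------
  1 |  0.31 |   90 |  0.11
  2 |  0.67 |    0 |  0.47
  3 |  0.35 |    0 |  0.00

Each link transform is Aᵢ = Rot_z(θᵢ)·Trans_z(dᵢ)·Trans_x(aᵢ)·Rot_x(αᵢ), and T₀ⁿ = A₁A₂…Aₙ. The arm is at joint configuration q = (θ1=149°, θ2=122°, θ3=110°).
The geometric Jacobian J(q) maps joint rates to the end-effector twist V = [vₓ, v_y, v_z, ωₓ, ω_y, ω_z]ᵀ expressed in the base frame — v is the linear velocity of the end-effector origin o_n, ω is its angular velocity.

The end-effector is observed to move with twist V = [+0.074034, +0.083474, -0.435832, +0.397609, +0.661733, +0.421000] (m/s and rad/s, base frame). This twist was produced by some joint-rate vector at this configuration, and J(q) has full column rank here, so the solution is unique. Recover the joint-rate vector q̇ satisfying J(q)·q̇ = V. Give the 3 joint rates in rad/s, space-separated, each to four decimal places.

0.4210 0.7590 0.0130

o_n = [0.4654, 0.2687, 0.4024]
J₁: ẑ×o_n = [-0.2687, 0.4654, 0.0000], ω = ẑ
J2: z=[0.5150, 0.8572, 0.0000] o=[-0.2657, 0.1597, 0.1100] → [0.2506, -0.1506, -0.5705, 0.5150, 0.8572, 0.0000]
J3: z=[0.5150, 0.8572, 0.0000] o=[0.2807, 0.3797, 0.6782] → [-0.2364, 0.1420, -0.2155, 0.5150, 0.8572, 0.0000]
q̇ = J⁺·V = [0.4210, 0.7590, 0.0130]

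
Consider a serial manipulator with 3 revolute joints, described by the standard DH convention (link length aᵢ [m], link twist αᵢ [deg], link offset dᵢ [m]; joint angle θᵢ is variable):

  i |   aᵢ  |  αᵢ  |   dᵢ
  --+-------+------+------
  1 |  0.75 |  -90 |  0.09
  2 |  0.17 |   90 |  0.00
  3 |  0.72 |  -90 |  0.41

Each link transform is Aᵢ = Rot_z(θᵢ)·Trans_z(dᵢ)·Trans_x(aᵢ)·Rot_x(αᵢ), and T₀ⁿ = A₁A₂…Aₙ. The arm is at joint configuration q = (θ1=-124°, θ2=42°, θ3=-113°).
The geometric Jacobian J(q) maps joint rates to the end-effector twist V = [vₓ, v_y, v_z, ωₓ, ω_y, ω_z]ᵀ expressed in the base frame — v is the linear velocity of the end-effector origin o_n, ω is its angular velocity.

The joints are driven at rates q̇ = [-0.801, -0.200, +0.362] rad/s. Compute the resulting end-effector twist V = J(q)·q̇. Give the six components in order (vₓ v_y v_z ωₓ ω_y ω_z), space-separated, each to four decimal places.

o_n = [-1.0760, -0.4100, 0.4692]
J₁: ẑ×o_n = [0.4100, -1.0760, 0.0000], ω = ẑ
J2: z=[0.8290, -0.5592, 0.0000] o=[-0.4194, -0.6218, 0.0900] → [-0.2120, -0.3144, -0.1916, 0.8290, -0.5592, 0.0000]
J3: z=[-0.3742, -0.5547, 0.7431] o=[-0.4900, -0.7265, -0.0238] → [-0.5086, -0.2510, -0.4435, -0.3742, -0.5547, 0.7431]
V = J·q̇ = [-0.4701, 0.8339, -0.1222, -0.3013, -0.0890, -0.5320]

-0.4701 0.8339 -0.1222 -0.3013 -0.0890 -0.5320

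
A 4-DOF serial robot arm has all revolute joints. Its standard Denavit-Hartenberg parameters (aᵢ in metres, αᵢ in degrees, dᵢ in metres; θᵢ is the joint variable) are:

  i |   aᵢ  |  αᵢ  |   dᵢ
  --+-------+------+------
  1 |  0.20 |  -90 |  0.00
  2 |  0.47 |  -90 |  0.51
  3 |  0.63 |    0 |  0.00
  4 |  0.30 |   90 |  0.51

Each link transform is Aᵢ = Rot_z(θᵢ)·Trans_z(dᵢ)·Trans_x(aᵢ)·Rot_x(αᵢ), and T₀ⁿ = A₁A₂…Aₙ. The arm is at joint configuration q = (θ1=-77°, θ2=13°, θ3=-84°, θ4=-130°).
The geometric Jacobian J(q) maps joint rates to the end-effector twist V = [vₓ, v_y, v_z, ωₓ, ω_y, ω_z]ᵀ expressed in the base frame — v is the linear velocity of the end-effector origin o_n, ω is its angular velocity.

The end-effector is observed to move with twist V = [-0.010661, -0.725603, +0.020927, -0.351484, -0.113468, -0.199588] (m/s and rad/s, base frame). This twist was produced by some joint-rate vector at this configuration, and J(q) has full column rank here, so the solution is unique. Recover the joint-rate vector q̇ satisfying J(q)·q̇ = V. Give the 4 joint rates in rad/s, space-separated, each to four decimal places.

o_n = [1.0261, -0.1378, -0.5615]
J₁: ẑ×o_n = [0.1378, 1.0261, -0.0000], ω = ẑ
J2: z=[0.9744, 0.2250, 0.0000] o=[0.0450, -0.1949, 0.0000] → [-0.1263, 0.5471, -0.1651, 0.9744, 0.2250, 0.0000]
J3: z=[-0.0506, 0.2192, -0.9744] o=[0.6449, -0.5264, -0.1057] → [0.2787, -0.3944, -0.1032, -0.0506, 0.2192, -0.9744]
J4: z=[-0.0506, 0.2192, -0.9744] o=[1.2699, -0.4479, -0.1205] → [0.2056, 0.2152, 0.0377, -0.0506, 0.2192, -0.9744]
q̇ = J⁺·V = [-0.3360, -0.3680, 0.2450, -0.3850]

-0.3360 -0.3680 0.2450 -0.3850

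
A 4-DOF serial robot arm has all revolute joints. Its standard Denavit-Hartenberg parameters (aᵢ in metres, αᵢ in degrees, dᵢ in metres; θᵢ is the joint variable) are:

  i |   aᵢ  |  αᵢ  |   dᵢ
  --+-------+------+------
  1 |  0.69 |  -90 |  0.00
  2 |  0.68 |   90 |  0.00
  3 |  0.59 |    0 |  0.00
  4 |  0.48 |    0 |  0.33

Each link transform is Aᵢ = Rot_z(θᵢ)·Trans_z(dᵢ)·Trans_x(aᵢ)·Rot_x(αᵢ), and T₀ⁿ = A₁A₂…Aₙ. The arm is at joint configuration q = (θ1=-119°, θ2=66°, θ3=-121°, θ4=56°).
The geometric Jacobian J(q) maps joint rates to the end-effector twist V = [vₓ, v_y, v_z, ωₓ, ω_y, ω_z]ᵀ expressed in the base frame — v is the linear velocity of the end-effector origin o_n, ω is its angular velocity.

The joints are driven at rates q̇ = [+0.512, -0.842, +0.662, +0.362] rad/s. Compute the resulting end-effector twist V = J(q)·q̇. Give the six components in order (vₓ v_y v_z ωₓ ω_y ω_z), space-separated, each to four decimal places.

0.0067 -1.2973 -0.2607 -1.1900 -0.4100 0.9285

o_n = [-1.4176, -0.6170, -0.3947]
J₁: ẑ×o_n = [0.6170, -1.4176, 0.0000], ω = ẑ
J2: z=[0.8746, -0.4848, 0.0000] o=[-0.3345, -0.6035, 0.0000] → [0.1914, 0.3452, -0.5370, 0.8746, -0.4848, 0.0000]
J3: z=[-0.4429, -0.7990, 0.4067] o=[-0.4686, -0.8454, -0.6212] → [-0.2739, -0.2857, -0.8594, -0.4429, -0.7990, 0.4067]
J4: z=[-0.4429, -0.7990, 0.4067] o=[-0.8510, -0.4921, -0.3436] → [0.0916, -0.2531, -0.3974, -0.4429, -0.7990, 0.4067]
V = J·q̇ = [0.0067, -1.2973, -0.2607, -1.1900, -0.4100, 0.9285]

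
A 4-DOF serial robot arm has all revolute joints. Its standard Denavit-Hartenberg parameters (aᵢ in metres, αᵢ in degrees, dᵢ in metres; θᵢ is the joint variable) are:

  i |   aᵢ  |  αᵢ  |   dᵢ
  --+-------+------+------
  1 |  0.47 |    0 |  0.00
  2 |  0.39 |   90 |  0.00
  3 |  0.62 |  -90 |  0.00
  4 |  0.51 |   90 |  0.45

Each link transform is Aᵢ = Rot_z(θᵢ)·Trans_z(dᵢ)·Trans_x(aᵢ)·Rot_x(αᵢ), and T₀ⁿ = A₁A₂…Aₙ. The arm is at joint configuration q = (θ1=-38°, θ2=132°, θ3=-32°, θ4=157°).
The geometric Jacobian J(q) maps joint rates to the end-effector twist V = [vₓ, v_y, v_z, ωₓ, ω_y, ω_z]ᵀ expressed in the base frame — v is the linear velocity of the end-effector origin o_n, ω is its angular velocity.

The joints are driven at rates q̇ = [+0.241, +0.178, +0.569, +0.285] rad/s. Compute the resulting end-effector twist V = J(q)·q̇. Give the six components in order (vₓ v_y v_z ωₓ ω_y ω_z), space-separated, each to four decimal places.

-0.0917 -0.2262 0.2384 0.5571 0.1904 0.6607

o_n = [0.1188, 0.4510, 0.3018]
J₁: ẑ×o_n = [-0.4510, 0.1188, 0.0000], ω = ẑ
J2: z=[0.0000, 0.0000, 1.0000] o=[0.3704, -0.2894, 0.0000] → [-0.7404, -0.2515, 0.0000, 0.0000, 0.0000, 1.0000]
J3: z=[0.9976, 0.0698, 0.0000] o=[0.3432, 0.0997, 0.0000] → [0.0211, -0.3011, 0.3661, 0.9976, 0.0698, 0.0000]
J4: z=[-0.0370, 0.5286, 0.8480] o=[0.3065, 0.6242, -0.3285] → [0.4801, -0.1358, 0.1056, -0.0370, 0.5286, 0.8480]
V = J·q̇ = [-0.0917, -0.2262, 0.2384, 0.5571, 0.1904, 0.6607]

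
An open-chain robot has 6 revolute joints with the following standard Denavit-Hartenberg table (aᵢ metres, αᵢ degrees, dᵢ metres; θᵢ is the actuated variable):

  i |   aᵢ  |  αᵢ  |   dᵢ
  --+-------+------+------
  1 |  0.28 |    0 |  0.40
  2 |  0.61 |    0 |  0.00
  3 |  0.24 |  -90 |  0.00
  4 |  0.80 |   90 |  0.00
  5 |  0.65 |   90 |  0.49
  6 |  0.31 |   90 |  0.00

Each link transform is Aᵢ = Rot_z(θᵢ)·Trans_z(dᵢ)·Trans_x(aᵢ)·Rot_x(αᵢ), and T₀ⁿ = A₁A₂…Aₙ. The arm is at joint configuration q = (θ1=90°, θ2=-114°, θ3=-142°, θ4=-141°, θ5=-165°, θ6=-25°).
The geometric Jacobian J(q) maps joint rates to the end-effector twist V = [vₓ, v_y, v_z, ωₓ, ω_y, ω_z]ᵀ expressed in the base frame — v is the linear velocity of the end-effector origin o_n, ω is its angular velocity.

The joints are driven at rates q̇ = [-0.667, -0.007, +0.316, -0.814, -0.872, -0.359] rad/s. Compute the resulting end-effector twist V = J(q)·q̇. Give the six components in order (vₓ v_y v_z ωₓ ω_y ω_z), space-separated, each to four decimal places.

o_n = [0.4105, 0.2436, 0.0586]
J₁: ẑ×o_n = [-0.2436, 0.4105, 0.0000], ω = ẑ
J2: z=[0.0000, 0.0000, 1.0000] o=[0.0000, 0.2800, 0.4000] → [0.0364, 0.4105, -0.0000, 0.0000, 0.0000, 1.0000]
J3: z=[0.0000, 0.0000, 1.0000] o=[0.5573, 0.0319, 0.4000] → [-0.2117, -0.1468, 0.0000, 0.0000, 0.0000, 1.0000]
J4: z=[0.2419, -0.9703, 0.0000] o=[0.3244, -0.0262, 0.4000] → [0.3313, 0.0826, 0.1488, 0.2419, -0.9703, 0.0000]
J5: z=[0.6106, 0.1522, -0.7771] o=[0.9276, 0.1242, 0.9035] → [-0.0359, 0.9178, 0.1516, 0.6106, 0.1522, -0.7771]
J6: z=[0.0385, -0.9859, -0.1629] o=[0.7127, 0.2440, 0.1275] → [0.0679, 0.0519, -0.2980, 0.0385, -0.9859, -0.1629]
V = J·q̇ = [-0.1675, -1.2093, -0.1464, -0.7432, 1.0110, 0.3781]

-0.1675 -1.2093 -0.1464 -0.7432 1.0110 0.3781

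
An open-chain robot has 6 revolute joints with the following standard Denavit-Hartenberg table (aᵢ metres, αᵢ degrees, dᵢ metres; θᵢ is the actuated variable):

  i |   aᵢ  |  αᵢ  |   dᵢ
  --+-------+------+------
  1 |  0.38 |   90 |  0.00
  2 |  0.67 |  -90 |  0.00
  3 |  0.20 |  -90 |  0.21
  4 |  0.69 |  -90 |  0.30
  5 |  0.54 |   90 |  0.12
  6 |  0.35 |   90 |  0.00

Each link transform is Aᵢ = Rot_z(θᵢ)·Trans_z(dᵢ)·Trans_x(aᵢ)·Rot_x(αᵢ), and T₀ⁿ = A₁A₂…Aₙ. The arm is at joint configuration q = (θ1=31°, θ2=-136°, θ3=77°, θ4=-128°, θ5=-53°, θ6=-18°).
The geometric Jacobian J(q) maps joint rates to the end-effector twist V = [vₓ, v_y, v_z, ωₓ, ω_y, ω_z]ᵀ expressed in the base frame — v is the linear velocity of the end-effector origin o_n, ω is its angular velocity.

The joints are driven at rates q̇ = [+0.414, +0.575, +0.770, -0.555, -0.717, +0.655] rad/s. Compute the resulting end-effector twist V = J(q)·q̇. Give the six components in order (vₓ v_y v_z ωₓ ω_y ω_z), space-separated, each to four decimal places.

0.2332 -0.0967 1.2470 0.3240 -0.7945 0.4033

o_n = [1.4409, 0.5149, -0.5515]
J₁: ẑ×o_n = [-0.5149, 1.4409, 0.0000], ω = ẑ
J2: z=[0.5150, -0.8572, 0.0000] o=[0.3257, 0.1957, 0.0000] → [0.4727, 0.2841, 1.1203, 0.5150, -0.8572, 0.0000]
J3: z=[0.5954, 0.3578, -0.7193] o=[-0.0874, -0.0525, -0.4654] → [0.3774, -1.0481, -0.2089, 0.5954, 0.3578, -0.7193]
J4: z=[0.4849, 0.5538, 0.6769] o=[-0.0905, 0.1730, -0.6477] → [-0.1781, 0.9899, -0.6823, 0.4849, 0.5538, 0.6769]
J5: z=[-0.1382, 0.8127, -0.5660] o=[0.6509, 0.2143, -0.7694] → [0.3473, -0.4171, -0.6836, -0.1382, 0.8127, -0.5660]
J6: z=[-0.3978, 0.4778, 0.7832] o=[1.1241, 0.4918, -0.6984] → [0.0521, 0.3066, -0.1606, -0.3978, 0.4778, 0.7832]
V = J·q̇ = [0.2332, -0.0967, 1.2470, 0.3240, -0.7945, 0.4033]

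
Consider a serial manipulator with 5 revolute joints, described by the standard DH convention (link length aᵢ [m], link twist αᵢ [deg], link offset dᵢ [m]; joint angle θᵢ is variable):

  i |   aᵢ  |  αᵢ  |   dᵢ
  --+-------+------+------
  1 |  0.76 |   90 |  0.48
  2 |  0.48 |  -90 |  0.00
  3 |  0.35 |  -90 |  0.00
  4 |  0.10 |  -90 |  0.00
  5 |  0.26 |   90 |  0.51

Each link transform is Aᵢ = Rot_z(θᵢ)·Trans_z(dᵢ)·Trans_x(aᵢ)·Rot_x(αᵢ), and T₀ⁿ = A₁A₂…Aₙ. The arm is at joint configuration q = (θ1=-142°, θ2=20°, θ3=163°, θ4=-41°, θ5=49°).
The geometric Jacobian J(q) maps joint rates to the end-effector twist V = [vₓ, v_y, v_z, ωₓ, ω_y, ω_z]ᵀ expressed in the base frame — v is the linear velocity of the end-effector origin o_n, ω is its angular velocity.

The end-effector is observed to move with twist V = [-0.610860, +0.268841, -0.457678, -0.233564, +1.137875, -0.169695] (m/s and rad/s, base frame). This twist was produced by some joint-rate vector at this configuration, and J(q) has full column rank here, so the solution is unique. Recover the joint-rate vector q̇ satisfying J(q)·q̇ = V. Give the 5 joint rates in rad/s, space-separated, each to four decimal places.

o_n = [-0.1478, -0.6834, 0.1782]
J₁: ẑ×o_n = [0.6834, -0.1478, 0.0000], ω = ẑ
J2: z=[-0.6157, 0.7880, 0.0000] o=[-0.5989, -0.4679, 0.4800] → [-0.2378, -0.1858, -0.2228, -0.6157, 0.7880, 0.0000]
J3: z=[0.2695, 0.2106, 0.9397] o=[-0.9543, -0.7456, 0.6442] → [-0.1566, 0.8835, -0.1531, 0.2695, 0.2106, 0.9397]
J4: z=[-0.3723, 0.9227, -0.1000] o=[-0.6435, -0.6326, 0.5297] → [-0.3294, -0.1804, -0.4385, -0.3723, 0.9227, -0.1000]
J5: z=[0.3793, 0.0529, -0.9238] o=[-0.5588, -0.5944, 0.5667] → [-0.1027, -0.2323, -0.0555, 0.3793, 0.0529, -0.9238]
q̇ = J⁺·V = [-0.1980, 0.9140, 0.6840, 0.2600, 0.6370]

-0.1980 0.9140 0.6840 0.2600 0.6370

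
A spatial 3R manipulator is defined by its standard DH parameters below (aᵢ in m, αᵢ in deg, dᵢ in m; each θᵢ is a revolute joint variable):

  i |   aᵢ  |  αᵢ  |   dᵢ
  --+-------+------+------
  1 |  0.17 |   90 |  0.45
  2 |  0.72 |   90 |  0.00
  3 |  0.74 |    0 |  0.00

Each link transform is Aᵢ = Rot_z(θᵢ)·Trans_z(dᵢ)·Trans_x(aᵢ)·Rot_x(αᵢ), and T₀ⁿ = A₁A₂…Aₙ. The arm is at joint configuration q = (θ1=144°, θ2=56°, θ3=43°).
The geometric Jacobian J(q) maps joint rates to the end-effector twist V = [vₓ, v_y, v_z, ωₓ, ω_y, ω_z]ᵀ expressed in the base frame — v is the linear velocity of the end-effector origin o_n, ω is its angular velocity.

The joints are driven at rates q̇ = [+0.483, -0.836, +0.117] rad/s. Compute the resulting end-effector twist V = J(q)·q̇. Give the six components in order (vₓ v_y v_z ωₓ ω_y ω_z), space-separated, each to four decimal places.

-1.0889 0.3469 -0.6385 -0.5699 -0.6193 0.4176

o_n = [-0.4115, 0.9228, 1.4956]
J₁: ẑ×o_n = [-0.9228, -0.4115, 0.0000], ω = ẑ
J2: z=[0.5878, 0.8090, 0.0000] o=[-0.1375, 0.0999, 0.4500] → [0.8459, -0.6146, 0.7053, 0.5878, 0.8090, 0.0000]
J3: z=[-0.6707, 0.4873, -0.5592] o=[-0.4633, 0.3366, 1.0469] → [0.5464, 0.2720, -0.4184, -0.6707, 0.4873, -0.5592]
V = J·q̇ = [-1.0889, 0.3469, -0.6385, -0.5699, -0.6193, 0.4176]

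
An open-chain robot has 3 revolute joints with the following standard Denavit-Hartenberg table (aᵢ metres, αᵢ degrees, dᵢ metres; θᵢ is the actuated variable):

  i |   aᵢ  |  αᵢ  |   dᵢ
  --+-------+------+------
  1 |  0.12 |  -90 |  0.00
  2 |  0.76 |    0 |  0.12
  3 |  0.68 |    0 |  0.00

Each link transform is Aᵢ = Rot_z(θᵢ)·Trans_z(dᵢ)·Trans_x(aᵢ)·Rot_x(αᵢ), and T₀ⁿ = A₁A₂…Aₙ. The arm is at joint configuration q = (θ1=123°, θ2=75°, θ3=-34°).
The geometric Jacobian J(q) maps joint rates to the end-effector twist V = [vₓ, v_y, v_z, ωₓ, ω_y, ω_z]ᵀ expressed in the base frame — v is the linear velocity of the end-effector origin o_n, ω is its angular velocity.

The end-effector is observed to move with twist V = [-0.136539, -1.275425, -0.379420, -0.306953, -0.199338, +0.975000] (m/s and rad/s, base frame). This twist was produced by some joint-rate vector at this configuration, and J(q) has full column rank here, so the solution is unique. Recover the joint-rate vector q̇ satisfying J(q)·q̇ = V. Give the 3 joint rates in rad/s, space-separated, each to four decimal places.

0.9750 0.9740 -0.6080

o_n = [-0.5526, 0.6307, -1.1802]
J₁: ẑ×o_n = [-0.6307, -0.5526, 0.0000], ω = ẑ
J2: z=[-0.8387, -0.5446, 0.0000] o=[-0.0654, 0.1006, 0.0000] → [0.6428, -0.9898, -0.7099, -0.8387, -0.5446, 0.0000]
J3: z=[-0.8387, -0.5446, 0.0000] o=[-0.2731, 0.2003, -0.7341] → [0.2430, -0.3741, -0.5132, -0.8387, -0.5446, 0.0000]
q̇ = J⁺·V = [0.9750, 0.9740, -0.6080]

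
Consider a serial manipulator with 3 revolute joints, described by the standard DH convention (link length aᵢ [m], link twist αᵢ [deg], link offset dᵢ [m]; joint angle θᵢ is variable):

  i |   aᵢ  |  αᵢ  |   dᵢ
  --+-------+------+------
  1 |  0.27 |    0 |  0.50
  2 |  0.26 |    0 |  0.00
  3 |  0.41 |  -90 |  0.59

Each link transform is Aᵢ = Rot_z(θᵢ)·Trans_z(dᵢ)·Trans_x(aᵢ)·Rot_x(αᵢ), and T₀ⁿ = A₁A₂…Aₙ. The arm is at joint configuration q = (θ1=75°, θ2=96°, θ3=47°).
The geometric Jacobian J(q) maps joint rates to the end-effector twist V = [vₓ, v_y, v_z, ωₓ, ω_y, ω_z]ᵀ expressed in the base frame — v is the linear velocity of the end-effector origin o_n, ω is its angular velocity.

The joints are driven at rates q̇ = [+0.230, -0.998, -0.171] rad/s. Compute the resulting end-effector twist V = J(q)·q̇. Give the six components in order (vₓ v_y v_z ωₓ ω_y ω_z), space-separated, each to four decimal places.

o_n = [-0.5100, 0.0491, 1.0900]
J₁: ẑ×o_n = [-0.0491, -0.5100, 0.0000], ω = ẑ
J2: z=[0.0000, 0.0000, 1.0000] o=[0.0699, 0.2608, 0.5000] → [0.2117, -0.5799, 0.0000, 0.0000, 0.0000, 1.0000]
J3: z=[0.0000, 0.0000, 1.0000] o=[-0.1869, 0.3015, 0.5000] → [0.2524, -0.3231, 0.0000, 0.0000, 0.0000, 1.0000]
V = J·q̇ = [-0.2658, 0.5167, 0.0000, 0.0000, 0.0000, -0.9390]

-0.2658 0.5167 0.0000 0.0000 0.0000 -0.9390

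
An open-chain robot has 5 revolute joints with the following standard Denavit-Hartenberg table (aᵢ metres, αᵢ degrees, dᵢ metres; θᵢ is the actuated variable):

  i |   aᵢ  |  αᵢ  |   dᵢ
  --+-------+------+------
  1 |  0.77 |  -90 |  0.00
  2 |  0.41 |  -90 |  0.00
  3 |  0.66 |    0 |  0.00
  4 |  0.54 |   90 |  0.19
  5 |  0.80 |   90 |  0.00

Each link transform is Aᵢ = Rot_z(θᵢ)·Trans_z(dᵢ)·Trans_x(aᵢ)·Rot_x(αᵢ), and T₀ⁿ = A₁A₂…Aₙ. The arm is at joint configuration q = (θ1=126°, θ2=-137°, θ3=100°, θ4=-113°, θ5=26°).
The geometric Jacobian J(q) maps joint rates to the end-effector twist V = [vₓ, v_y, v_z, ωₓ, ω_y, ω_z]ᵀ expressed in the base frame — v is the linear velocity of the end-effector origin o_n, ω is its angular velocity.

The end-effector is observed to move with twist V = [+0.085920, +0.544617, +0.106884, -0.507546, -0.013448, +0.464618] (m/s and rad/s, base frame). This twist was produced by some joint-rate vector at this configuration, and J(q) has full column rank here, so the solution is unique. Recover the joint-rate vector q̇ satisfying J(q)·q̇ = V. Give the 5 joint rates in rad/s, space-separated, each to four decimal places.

0.3170 -0.0560 0.1190 0.1850 0.4870

o_n = [0.2817, 0.2362, 1.4336]
J₁: ẑ×o_n = [-0.2362, 0.2817, 0.0000], ω = ẑ
J2: z=[-0.8090, -0.5878, 0.0000] o=[-0.4526, 0.6229, 0.0000] → [-0.8426, 1.1598, 0.7445, -0.8090, -0.5878, 0.0000]
J3: z=[-0.4009, 0.5517, 0.7314] o=[-0.2763, 0.3804, 0.2796] → [0.7421, 0.8707, -0.2501, -0.4009, 0.5517, 0.7314]
J4: z=[-0.4009, 0.5517, 0.7314] o=[0.2002, 0.8302, 0.2015] → [1.1142, 0.5535, 0.1932, -0.4009, 0.5517, 0.7314]
J5: z=[-0.8850, -0.4396, -0.1534] o=[0.2520, 0.5523, 0.6993] → [-0.3713, 0.6453, 0.2928, -0.8850, -0.4396, -0.1534]
q̇ = J⁺·V = [0.3170, -0.0560, 0.1190, 0.1850, 0.4870]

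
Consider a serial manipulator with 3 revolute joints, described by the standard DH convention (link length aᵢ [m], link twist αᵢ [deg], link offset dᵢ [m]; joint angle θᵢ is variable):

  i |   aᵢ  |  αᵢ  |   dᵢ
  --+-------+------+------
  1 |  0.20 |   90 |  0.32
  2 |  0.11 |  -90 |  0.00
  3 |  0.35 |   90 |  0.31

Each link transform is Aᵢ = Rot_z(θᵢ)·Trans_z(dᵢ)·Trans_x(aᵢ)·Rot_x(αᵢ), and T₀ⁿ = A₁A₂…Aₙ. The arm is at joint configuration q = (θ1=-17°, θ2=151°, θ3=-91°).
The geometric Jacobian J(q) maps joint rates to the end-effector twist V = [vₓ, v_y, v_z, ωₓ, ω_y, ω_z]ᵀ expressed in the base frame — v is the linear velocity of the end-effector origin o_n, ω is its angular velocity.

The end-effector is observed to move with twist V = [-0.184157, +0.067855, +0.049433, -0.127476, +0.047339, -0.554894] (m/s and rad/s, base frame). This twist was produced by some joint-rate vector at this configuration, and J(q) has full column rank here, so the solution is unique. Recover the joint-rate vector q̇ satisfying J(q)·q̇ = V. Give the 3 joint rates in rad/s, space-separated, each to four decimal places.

-0.3100 -0.0080 0.2800

o_n = [-0.1417, -0.3226, 0.0992]
J₁: ẑ×o_n = [0.3226, -0.1417, 0.0000], ω = ẑ
J2: z=[-0.2924, -0.9563, 0.0000] o=[0.1913, -0.0585, 0.3200] → [0.2111, -0.0645, -0.2412, -0.2924, -0.9563, 0.0000]
J3: z=[-0.4636, 0.1417, -0.8746] o=[0.0993, -0.0303, 0.3733] → [-0.2945, 0.0836, 0.1697, -0.4636, 0.1417, -0.8746]
q̇ = J⁺·V = [-0.3100, -0.0080, 0.2800]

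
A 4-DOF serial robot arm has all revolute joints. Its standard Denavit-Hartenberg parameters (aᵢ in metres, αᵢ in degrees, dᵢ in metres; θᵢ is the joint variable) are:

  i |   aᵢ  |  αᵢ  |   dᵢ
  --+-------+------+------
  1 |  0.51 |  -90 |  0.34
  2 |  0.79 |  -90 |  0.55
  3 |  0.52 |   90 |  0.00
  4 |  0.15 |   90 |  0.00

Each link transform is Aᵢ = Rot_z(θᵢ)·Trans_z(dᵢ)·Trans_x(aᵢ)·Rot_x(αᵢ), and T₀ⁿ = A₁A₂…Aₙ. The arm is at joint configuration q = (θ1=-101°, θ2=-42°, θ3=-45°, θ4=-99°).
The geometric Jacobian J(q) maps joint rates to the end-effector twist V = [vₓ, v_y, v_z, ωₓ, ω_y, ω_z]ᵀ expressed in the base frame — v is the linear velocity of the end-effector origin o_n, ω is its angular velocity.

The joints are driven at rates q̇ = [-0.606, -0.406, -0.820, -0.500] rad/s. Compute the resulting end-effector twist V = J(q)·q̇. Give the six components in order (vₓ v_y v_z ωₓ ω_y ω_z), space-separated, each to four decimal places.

-0.5074 0.1533 0.0676 -0.6910 0.4256 0.2400

o_n = [0.6443, -1.4077, 1.2136]
J₁: ẑ×o_n = [1.4077, 0.6443, -0.0000], ω = ẑ
J2: z=[0.9816, -0.1908, 0.0000] o=[-0.0973, -0.5006, 0.3400] → [-0.1667, -0.8576, -0.7489, 0.9816, -0.1908, 0.0000]
J3: z=[-0.1277, -0.6568, -0.7431] o=[0.3306, -1.1819, 0.8686] → [-0.3944, -0.1891, 0.2349, -0.1277, -0.6568, -0.7431]
J4: z=[0.7944, 0.3809, -0.4731] o=[0.6394, -1.5203, 1.1146] → [0.0910, -0.0810, 0.0875, 0.7944, 0.3809, -0.4731]
V = J·q̇ = [-0.5074, 0.1533, 0.0676, -0.6910, 0.4256, 0.2400]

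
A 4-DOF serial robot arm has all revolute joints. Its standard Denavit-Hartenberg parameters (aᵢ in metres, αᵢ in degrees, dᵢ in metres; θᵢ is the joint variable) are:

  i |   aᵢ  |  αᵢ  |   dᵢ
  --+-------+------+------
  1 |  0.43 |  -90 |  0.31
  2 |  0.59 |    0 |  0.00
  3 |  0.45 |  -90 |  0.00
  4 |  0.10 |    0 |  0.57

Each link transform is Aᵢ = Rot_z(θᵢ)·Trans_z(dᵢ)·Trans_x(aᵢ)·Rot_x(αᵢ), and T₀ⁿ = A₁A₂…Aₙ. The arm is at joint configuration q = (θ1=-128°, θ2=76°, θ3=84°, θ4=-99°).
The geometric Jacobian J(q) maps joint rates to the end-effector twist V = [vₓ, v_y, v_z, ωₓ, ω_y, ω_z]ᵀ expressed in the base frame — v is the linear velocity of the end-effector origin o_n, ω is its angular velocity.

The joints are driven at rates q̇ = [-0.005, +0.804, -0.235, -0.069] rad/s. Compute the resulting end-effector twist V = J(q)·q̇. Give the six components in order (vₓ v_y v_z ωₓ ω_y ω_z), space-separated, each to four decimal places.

0.1428 0.1843 0.2307 0.4338 -0.3689 -0.0698

o_n = [0.0965, -0.0369, 0.1246]
J₁: ẑ×o_n = [0.0369, 0.0965, -0.0000], ω = ẑ
J2: z=[0.7880, -0.6157, 0.0000] o=[-0.2647, -0.3388, 0.3100] → [0.1141, 0.1461, 0.4604, 0.7880, -0.6157, 0.0000]
J3: z=[0.7880, -0.6157, 0.0000] o=[-0.3526, -0.4513, -0.2625] → [-0.2383, -0.3050, 0.6031, 0.7880, -0.6157, 0.0000]
J4: z=[0.2106, 0.2695, 0.9397] o=[-0.0923, -0.1181, -0.4164] → [0.0695, 0.0635, -0.0338, 0.2106, 0.2695, 0.9397]
V = J·q̇ = [0.1428, 0.1843, 0.2307, 0.4338, -0.3689, -0.0698]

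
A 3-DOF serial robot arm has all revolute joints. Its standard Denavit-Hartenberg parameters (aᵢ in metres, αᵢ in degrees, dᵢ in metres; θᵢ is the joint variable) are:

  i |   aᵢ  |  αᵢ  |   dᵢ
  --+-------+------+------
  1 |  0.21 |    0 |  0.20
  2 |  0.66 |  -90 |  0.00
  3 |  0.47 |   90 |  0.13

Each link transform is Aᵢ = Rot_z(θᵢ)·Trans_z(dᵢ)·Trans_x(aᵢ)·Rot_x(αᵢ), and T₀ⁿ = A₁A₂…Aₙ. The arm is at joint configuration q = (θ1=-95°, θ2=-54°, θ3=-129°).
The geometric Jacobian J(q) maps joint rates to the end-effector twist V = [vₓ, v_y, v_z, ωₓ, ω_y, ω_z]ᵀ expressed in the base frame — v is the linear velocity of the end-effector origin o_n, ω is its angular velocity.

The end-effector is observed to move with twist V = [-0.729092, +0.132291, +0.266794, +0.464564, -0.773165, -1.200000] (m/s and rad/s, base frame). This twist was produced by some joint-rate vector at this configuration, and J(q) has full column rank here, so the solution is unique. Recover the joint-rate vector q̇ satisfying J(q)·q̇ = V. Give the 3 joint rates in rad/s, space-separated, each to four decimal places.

o_n = [-0.2635, -0.5082, 0.5653]
J₁: ẑ×o_n = [0.5082, -0.2635, 0.0000], ω = ẑ
J2: z=[0.0000, 0.0000, 1.0000] o=[-0.0183, -0.2092, 0.2000] → [0.2990, -0.2452, 0.0000, 0.0000, 0.0000, 1.0000]
J3: z=[0.5150, -0.8572, 0.0000] o=[-0.5840, -0.5491, 0.2000] → [-0.3131, -0.1881, 0.2958, 0.5150, -0.8572, 0.0000]
q̇ = J⁺·V = [-0.4200, -0.7800, 0.9020]

-0.4200 -0.7800 0.9020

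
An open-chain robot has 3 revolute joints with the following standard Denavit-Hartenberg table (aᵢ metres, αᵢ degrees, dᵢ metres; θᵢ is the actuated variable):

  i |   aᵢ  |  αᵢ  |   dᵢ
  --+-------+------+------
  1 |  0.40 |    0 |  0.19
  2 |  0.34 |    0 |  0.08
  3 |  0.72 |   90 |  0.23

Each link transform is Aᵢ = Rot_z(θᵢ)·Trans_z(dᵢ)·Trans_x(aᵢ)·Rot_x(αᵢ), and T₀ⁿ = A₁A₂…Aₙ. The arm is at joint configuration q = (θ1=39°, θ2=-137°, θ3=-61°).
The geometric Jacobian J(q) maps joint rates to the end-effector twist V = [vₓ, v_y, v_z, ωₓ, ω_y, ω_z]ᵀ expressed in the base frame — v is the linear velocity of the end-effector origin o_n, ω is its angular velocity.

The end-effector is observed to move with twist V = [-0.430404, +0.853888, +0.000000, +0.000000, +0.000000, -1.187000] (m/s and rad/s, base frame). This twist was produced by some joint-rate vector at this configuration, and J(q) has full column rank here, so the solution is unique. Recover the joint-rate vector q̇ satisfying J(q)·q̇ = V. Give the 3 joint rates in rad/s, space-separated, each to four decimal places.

o_n = [-0.4086, -0.3430, 0.5000]
J₁: ẑ×o_n = [0.3430, -0.4086, 0.0000], ω = ẑ
J2: z=[0.0000, 0.0000, 1.0000] o=[0.3109, 0.2517, 0.1900] → [0.5947, -0.7195, 0.0000, 0.0000, 0.0000, 1.0000]
J3: z=[0.0000, 0.0000, 1.0000] o=[0.2635, -0.0850, 0.2700] → [0.2580, -0.6722, 0.0000, 0.0000, 0.0000, 1.0000]
q̇ = J⁺·V = [0.1400, -0.4040, -0.9230]

0.1400 -0.4040 -0.9230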